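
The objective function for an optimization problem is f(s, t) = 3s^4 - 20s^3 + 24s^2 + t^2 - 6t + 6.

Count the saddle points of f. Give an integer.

f separates as a function of s plus a function of t, so ∇f=0 decouples.
∂f/∂s = 12s(s - 4)(s - 1) = 0 at s ∈ {0, 1, 4}; ∂f/∂t = 2(t - 3) = 0 at t ∈ {3}.
The Hessian is diagonal: diag(f_ss, f_tt). Second derivatives: f_ss(0)=48, f_ss(1)=-36, f_ss(4)=144; f_tt(3)=2.
Saddle points occur where the two diagonal entries have opposite signs: (1, 3). Count: 1.

1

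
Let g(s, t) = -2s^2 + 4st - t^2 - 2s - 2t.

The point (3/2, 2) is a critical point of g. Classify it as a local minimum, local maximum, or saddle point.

saddle point

The Hessian of g is constant: H = [[-4, 4], [4, -2]].
det(H) = (-4)·(-2) − 4² = -8.
Since det(H) < 0, H is indefinite and the critical point is a saddle point.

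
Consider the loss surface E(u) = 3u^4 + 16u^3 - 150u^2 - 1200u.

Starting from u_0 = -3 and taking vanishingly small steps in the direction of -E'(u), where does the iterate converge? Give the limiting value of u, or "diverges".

5

E'(u) = 12(u - 5)(u + 4)(u + 5), so E'(-3) = -192.
Gradient descent moves in the -E' direction, i.e. u is increasing.
The nearest critical point in that direction is u = 5, where E'' = 1080 > 0 (a local minimum). The iterate converges there.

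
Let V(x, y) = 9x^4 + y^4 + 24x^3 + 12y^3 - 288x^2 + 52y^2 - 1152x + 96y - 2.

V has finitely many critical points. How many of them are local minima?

4

V separates as a function of x plus a function of y, so ∇V=0 decouples.
∂V/∂x = 36(x - 4)(x + 2)(x + 4) = 0 at x ∈ {-4, -2, 4}; ∂V/∂y = 4(y + 2)(y + 3)(y + 4) = 0 at y ∈ {-4, -3, -2}.
The Hessian is diagonal: diag(V_xx, V_yy). Second derivatives: V_xx(-4)=576, V_xx(-2)=-432, V_xx(4)=1728; V_yy(-4)=8, V_yy(-3)=-4, V_yy(-2)=8.
Local minima occur where both diagonal entries positive: (-4, -4), (-4, -2), (4, -4), (4, -2). Count: 4.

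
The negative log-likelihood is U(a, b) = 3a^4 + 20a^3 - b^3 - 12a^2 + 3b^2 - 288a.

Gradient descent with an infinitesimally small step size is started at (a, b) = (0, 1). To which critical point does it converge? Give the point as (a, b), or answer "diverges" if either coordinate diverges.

U is separable, so gradient descent decouples: a follows -∂U/∂a, b follows -∂U/∂b.
∂U/∂a = 12(a - 2)(a + 3)(a + 4); at a=0 this is -288, so a increases.
∂U/∂b = -3b(b - 2); at b=1 this is 3, so b decreases.
a converges to its nearest critical value 2 (a local min of the a-part); b converges to 0. The iterate converges to (2, 0).

(2, 0)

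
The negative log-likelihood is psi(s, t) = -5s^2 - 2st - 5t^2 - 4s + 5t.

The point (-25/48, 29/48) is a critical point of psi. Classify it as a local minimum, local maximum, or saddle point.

The Hessian of psi is constant: H = [[-10, -2], [-2, -10]].
det(H) = (-10)·(-10) − (-2)² = 96.
det(H) > 0 and tr(H) = -20 < 0, so H is negative definite and the point is a local maximum.

local maximum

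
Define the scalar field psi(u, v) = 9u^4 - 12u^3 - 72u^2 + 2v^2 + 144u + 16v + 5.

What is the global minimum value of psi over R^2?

psi(u,v) separates as P(u) + Q(v) + 5, so its minimum is min P + min Q + 5.
P'(u) = 36(u - 2)(u - 1)(u + 2) vanishes at u ∈ {-2, 1, 2}; Q'(v) = 4v + 16 vanishes at v ∈ {-4}.
Local minima of P (where P''>0): P(-2)=-336, P(2)=48. Local minima of Q: Q(-4)=-32.
So the global minimum of psi is P(-2) + Q(-4) + 5 = -336 − 32 + 5 = -363, attained at (-2, -4).

-363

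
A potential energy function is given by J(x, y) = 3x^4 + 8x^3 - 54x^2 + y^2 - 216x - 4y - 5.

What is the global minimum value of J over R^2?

J(x,y) separates as P(x) + Q(y) − 5, so its minimum is min P + min Q − 5.
P'(x) = 12(x - 3)(x + 2)(x + 3) vanishes at x ∈ {-3, -2, 3}; Q'(y) = 2y - 4 vanishes at y ∈ {2}.
Local minima of P (where P''>0): P(-3)=189, P(3)=-675. Local minima of Q: Q(2)=-4.
So the global minimum of J is P(3) + Q(2) − 5 = -675 − 4 − 5 = -684, attained at (3, 2).

-684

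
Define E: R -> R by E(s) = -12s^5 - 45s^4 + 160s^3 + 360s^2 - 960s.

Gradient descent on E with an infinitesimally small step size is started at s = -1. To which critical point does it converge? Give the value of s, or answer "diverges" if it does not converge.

1

E'(s) = -60(s - 2)(s - 1)(s + 2)(s + 4), so E'(-1) = -1080.
Gradient descent moves in the -E' direction, i.e. s is increasing.
The nearest critical point in that direction is s = 1, where E'' = 900 > 0 (a local minimum). The iterate converges there.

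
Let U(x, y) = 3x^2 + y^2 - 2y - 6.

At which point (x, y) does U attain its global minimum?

U(x,y) separates as P(x) + Q(y) − 6, so its minimum is min P + min Q − 6.
P'(x) = 6x vanishes at x ∈ {0}; Q'(y) = 2y - 2 vanishes at y ∈ {1}.
Local minima of P (where P''>0): P(0)=0. Local minima of Q: Q(1)=-1.
So the global minimum of U is P(0) + Q(1) − 6 = 0 − 1 − 6 = -7, attained at (0, 1).

(0, 1)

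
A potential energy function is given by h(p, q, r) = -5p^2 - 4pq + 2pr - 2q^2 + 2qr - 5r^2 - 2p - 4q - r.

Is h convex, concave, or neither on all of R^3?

concave

h is quadratic, so its Hessian is the constant matrix H = [[-10, -4, 2], [-4, -4, 2], [2, 2, -10]].
Leading principal minors: -10, 24, -216.
Signs alternate −, +, − ⇒ H ≺ 0 ⇒ concave.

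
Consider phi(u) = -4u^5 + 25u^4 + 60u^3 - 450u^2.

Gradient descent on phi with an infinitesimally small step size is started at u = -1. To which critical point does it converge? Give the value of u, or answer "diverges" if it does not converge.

phi'(u) = -20u(u - 5)(u - 3)(u + 3), so phi'(-1) = 960.
Gradient descent moves in the -phi' direction, i.e. u is decreasing.
The nearest critical point in that direction is u = -3, where phi'' = 2880 > 0 (a local minimum). The iterate converges there.

-3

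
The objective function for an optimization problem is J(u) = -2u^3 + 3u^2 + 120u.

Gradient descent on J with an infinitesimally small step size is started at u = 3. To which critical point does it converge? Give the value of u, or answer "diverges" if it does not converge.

-4

J'(u) = -6(u - 5)(u + 4), so J'(3) = 84.
Gradient descent moves in the -J' direction, i.e. u is decreasing.
The nearest critical point in that direction is u = -4, where J'' = 54 > 0 (a local minimum). The iterate converges there.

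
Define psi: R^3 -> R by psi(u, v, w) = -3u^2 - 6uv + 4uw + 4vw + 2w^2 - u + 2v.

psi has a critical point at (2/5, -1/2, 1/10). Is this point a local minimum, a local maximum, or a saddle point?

saddle point

The Hessian is constant: H = [[-6, -6, 4], [-6, 0, 4], [4, 4, 4]].
Leading principal minors: Δ₁ = -6, Δ₂ = -36, Δ₃ = -240.
The minors fit neither the all-positive nor the alternating-sign pattern, so H is indefinite: a saddle point.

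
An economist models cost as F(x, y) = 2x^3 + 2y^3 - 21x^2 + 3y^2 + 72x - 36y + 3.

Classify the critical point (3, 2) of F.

The mixed partial ∂²F/∂x∂y is 0, so the Hessian at any point is diag(F_xx, F_yy) = diag(6(2x - 7), 6(2y + 1)).
At (3, 2): H = diag(-6, 30).
The eigenvalues have opposite signs, so H is indefinite: a saddle point.

saddle point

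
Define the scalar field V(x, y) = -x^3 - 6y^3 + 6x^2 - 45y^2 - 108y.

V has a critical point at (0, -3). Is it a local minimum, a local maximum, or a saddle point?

The mixed partial ∂²V/∂x∂y is 0, so the Hessian at any point is diag(V_xx, V_yy) = diag(6(-x + 2), -18(2y + 5)).
At (0, -3): H = diag(12, 18).
Both eigenvalues are positive, so H is positive definite: a local minimum.

local minimum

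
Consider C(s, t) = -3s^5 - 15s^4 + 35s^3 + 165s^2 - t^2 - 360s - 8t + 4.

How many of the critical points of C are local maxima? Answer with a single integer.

C separates as a function of s plus a function of t, so ∇C=0 decouples.
∂C/∂s = -15(s - 2)(s - 1)(s + 3)(s + 4) = 0 at s ∈ {-4, -3, 1, 2}; ∂C/∂t = -2(t + 4) = 0 at t ∈ {-4}.
The Hessian is diagonal: diag(C_ss, C_tt). Second derivatives: C_ss(-4)=450, C_ss(-3)=-300, C_ss(1)=300, C_ss(2)=-450; C_tt(-4)=-2.
Local maxima occur where both diagonal entries negative: (-3, -4), (2, -4). Count: 2.

2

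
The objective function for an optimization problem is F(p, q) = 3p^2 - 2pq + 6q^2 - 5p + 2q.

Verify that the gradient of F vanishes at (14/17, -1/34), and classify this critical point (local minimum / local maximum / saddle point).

∇F = (6p - 2q - 5, -2p + 12q + 2); substituting (14/17, -1/34) gives ∇F = (0, 0), so (14/17, -1/34) is indeed a critical point.
The Hessian of F is constant: H = [[6, -2], [-2, 12]].
det(H) = 6·12 − (-2)² = 68.
det(H) > 0 and tr(H) = 18 > 0, so H is positive definite and the point is a local minimum.

local minimum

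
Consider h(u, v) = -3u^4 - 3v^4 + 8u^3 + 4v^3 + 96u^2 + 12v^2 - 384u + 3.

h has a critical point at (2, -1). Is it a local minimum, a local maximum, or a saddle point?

The mixed partial ∂²h/∂u∂v is 0, so the Hessian at any point is diag(h_uu, h_vv) = diag(12(-3u^2 + 4u + 16), 12(-3v^2 + 2v + 2)).
At (2, -1): H = diag(144, -36).
The eigenvalues have opposite signs, so H is indefinite: a saddle point.

saddle point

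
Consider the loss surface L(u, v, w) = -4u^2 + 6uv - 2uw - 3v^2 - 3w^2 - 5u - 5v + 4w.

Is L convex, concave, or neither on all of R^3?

L is quadratic, so its Hessian is the constant matrix H = [[-8, 6, -2], [6, -6, 0], [-2, 0, -6]].
Leading principal minors: -8, 12, -48.
Signs alternate −, +, − ⇒ H ≺ 0 ⇒ concave.

concave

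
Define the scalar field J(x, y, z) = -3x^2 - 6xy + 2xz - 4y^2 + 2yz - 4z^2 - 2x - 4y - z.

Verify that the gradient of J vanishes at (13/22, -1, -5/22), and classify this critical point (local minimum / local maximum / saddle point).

local maximum

∇J = (-6x - 6y + 2z - 2, -6x - 8y + 2z - 4, 2x + 2y - 8z - 1); substituting (13/22, -1, -5/22) gives ∇J = (0, 0, 0), so (13/22, -1, -5/22) is indeed a critical point.
The Hessian is constant: H = [[-6, -6, 2], [-6, -8, 2], [2, 2, -8]].
Leading principal minors: Δ₁ = -6, Δ₂ = 12, Δ₃ = -88.
The minors alternate sign starting negative (−, +, −), so H is negative definite: a local maximum.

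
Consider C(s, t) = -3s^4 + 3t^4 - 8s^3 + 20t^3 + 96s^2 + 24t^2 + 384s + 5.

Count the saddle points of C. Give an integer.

C separates as a function of s plus a function of t, so ∇C=0 decouples.
∂C/∂s = -12(s - 4)(s + 2)(s + 4) = 0 at s ∈ {-4, -2, 4}; ∂C/∂t = 12t(t + 1)(t + 4) = 0 at t ∈ {-4, -1, 0}.
The Hessian is diagonal: diag(C_ss, C_tt). Second derivatives: C_ss(-4)=-192, C_ss(-2)=144, C_ss(4)=-576; C_tt(-4)=144, C_tt(-1)=-36, C_tt(0)=48.
Saddle points occur where the two diagonal entries have opposite signs: (-4, -4), (-4, 0), (-2, -1), (4, -4), (4, 0). Count: 5.

5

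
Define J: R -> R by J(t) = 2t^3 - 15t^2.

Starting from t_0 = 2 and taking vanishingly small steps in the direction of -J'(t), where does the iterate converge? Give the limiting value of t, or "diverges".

J'(t) = 6t(t - 5), so J'(2) = -36.
Gradient descent moves in the -J' direction, i.e. t is increasing.
The nearest critical point in that direction is t = 5, where J'' = 30 > 0 (a local minimum). The iterate converges there.

5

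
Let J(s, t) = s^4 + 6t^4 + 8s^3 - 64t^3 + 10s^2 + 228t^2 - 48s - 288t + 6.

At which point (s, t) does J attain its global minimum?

(1, 1)

J(s,t) separates as P(s) + Q(t) + 6, so its minimum is min P + min Q + 6.
P'(s) = 4(s - 1)(s + 3)(s + 4) vanishes at s ∈ {-4, -3, 1}; Q'(t) = 24(t - 4)(t - 3)(t - 1) vanishes at t ∈ {1, 3, 4}.
Local minima of P (where P''>0): P(-4)=96, P(1)=-29. Local minima of Q: Q(1)=-118, Q(4)=-64.
So the global minimum of J is P(1) + Q(1) + 6 = -29 − 118 + 6 = -141, attained at (1, 1).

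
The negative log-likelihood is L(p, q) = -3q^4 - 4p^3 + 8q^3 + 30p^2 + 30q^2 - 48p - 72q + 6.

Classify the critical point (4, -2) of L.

The mixed partial ∂²L/∂p∂q is 0, so the Hessian at any point is diag(L_pp, L_qq) = diag(12(-2p + 5), 12(-3q^2 + 4q + 5)).
At (4, -2): H = diag(-36, -180).
Both eigenvalues are negative, so H is negative definite: a local maximum.

local maximum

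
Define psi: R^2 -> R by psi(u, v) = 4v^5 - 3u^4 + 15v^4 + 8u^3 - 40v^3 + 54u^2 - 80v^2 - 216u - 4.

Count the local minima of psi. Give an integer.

psi separates as a function of u plus a function of v, so ∇psi=0 decouples.
∂psi/∂u = -12(u - 3)(u - 2)(u + 3) = 0 at u ∈ {-3, 2, 3}; ∂psi/∂v = 20v(v - 2)(v + 1)(v + 4) = 0 at v ∈ {-4, -1, 0, 2}.
The Hessian is diagonal: diag(psi_uu, psi_vv). Second derivatives: psi_uu(-3)=-360, psi_uu(2)=60, psi_uu(3)=-72; psi_vv(-4)=-1440, psi_vv(-1)=180, psi_vv(0)=-160, psi_vv(2)=720.
Local minima occur where both diagonal entries positive: (2, -1), (2, 2). Count: 2.

2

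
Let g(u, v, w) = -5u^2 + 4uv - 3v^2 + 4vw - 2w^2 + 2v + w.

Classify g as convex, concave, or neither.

concave

g is quadratic, so its Hessian is the constant matrix H = [[-10, 4, 0], [4, -6, 4], [0, 4, -4]].
Leading principal minors: -10, 44, -16.
Signs alternate −, +, − ⇒ H ≺ 0 ⇒ concave.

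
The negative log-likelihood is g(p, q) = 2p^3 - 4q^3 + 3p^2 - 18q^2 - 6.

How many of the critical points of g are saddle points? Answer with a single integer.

g separates as a function of p plus a function of q, so ∇g=0 decouples.
∂g/∂p = 6p(p + 1) = 0 at p ∈ {-1, 0}; ∂g/∂q = -12q(q + 3) = 0 at q ∈ {-3, 0}.
The Hessian is diagonal: diag(g_pp, g_qq). Second derivatives: g_pp(-1)=-6, g_pp(0)=6; g_qq(-3)=36, g_qq(0)=-36.
Saddle points occur where the two diagonal entries have opposite signs: (-1, -3), (0, 0). Count: 2.

2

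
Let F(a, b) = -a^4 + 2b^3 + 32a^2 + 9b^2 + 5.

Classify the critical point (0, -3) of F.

The mixed partial ∂²F/∂a∂b is 0, so the Hessian at any point is diag(F_aa, F_bb) = diag(4(-3a^2 + 16), 6(2b + 3)).
At (0, -3): H = diag(64, -18).
The eigenvalues have opposite signs, so H is indefinite: a saddle point.

saddle point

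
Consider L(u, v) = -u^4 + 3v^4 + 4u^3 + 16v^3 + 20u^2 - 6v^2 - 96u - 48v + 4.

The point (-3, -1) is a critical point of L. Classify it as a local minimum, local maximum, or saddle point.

local maximum

The mixed partial ∂²L/∂u∂v is 0, so the Hessian at any point is diag(L_uu, L_vv) = diag(4(-3u^2 + 6u + 10), 12(3v^2 + 8v - 1)).
At (-3, -1): H = diag(-140, -72).
Both eigenvalues are negative, so H is negative definite: a local maximum.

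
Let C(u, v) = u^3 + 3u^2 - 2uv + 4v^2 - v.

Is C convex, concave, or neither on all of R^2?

The term u^3 is cubic, so the Hessian is not constant.
∂²C/∂u² = 6u + 6, which takes both signs as u varies (negative for sufficiently negative u). A diagonal entry of the Hessian changing sign means the Hessian is neither positive- nor negative-semidefinite on all of R^2.

neither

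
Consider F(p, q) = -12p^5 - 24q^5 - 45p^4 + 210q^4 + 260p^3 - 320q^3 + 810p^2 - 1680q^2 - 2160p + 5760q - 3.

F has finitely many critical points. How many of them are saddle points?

F separates as a function of p plus a function of q, so ∇F=0 decouples.
∂F/∂p = -60(p - 3)(p - 1)(p + 3)(p + 4) = 0 at p ∈ {-4, -3, 1, 3}; ∂F/∂q = -120(q - 4)(q - 3)(q - 2)(q + 2) = 0 at q ∈ {-2, 2, 3, 4}.
The Hessian is diagonal: diag(F_pp, F_qq). Second derivatives: F_pp(-4)=2100, F_pp(-3)=-1440, F_pp(1)=2400, F_pp(3)=-5040; F_qq(-2)=14400, F_qq(2)=-960, F_qq(3)=600, F_qq(4)=-1440.
Saddle points occur where the two diagonal entries have opposite signs: (-4, 2), (-4, 4), (-3, -2), (-3, 3), (1, 2), (1, 4), (3, -2), (3, 3). Count: 8.

8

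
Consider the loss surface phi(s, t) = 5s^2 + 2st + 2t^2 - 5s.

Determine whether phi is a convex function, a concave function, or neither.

convex

phi is quadratic, so its Hessian is the constant matrix H = [[10, 2], [2, 4]].
det(H) = 36, tr(H) = 14.
det(H) > 0 and tr(H) > 0, so H is positive definite everywhere: convex.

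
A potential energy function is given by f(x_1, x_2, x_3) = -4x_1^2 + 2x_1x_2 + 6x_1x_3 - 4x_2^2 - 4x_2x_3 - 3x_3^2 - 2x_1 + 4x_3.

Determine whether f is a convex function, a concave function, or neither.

f is quadratic, so its Hessian is the constant matrix H = [[-8, 2, 6], [2, -8, -4], [6, -4, -6]].
Leading principal minors: -8, 60, -40.
Signs alternate −, +, − ⇒ H ≺ 0 ⇒ concave.

concave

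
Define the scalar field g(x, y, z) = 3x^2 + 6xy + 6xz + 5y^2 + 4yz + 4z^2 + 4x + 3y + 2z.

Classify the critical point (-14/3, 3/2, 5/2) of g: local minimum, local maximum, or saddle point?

The Hessian is constant: H = [[6, 6, 6], [6, 10, 4], [6, 4, 8]].
Leading principal minors: Δ₁ = 6, Δ₂ = 24, Δ₃ = 24.
All leading minors are positive, so H is positive definite: a local minimum.

local minimum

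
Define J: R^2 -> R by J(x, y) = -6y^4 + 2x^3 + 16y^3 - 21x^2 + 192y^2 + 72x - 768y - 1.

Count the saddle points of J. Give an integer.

J separates as a function of x plus a function of y, so ∇J=0 decouples.
∂J/∂x = 6(x - 4)(x - 3) = 0 at x ∈ {3, 4}; ∂J/∂y = -24(y - 4)(y - 2)(y + 4) = 0 at y ∈ {-4, 2, 4}.
The Hessian is diagonal: diag(J_xx, J_yy). Second derivatives: J_xx(3)=-6, J_xx(4)=6; J_yy(-4)=-1152, J_yy(2)=288, J_yy(4)=-384.
Saddle points occur where the two diagonal entries have opposite signs: (3, 2), (4, -4), (4, 4). Count: 3.

3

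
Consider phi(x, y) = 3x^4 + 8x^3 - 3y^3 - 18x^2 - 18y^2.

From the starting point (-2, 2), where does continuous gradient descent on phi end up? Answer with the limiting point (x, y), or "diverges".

phi is separable, so gradient descent decouples: x follows -∂phi/∂x, y follows -∂phi/∂y.
∂phi/∂x = 12x(x - 1)(x + 3); at x=-2 this is 72, so x decreases.
∂phi/∂y = -9y(y + 4); at y=2 this is -108, so y increases.
The y-coordinate has no critical point in that direction and runs off to infinity.

diverges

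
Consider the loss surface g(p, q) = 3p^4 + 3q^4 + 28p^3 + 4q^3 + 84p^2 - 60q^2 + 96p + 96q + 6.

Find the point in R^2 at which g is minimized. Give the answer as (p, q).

(-4, -4)

g(p,q) separates as A(p) + B(q) + 6, so its minimum is min A + min B + 6.
A'(p) = 12(p + 1)(p + 2)(p + 4) vanishes at p ∈ {-4, -2, -1}; B'(q) = 12(q - 2)(q - 1)(q + 4) vanishes at q ∈ {-4, 1, 2}.
Local minima of A (where A''>0): A(-4)=-64, A(-1)=-37. Local minima of B: B(-4)=-832, B(2)=32.
So the global minimum of g is A(-4) + B(-4) + 6 = -64 − 832 + 6 = -890, attained at (-4, -4).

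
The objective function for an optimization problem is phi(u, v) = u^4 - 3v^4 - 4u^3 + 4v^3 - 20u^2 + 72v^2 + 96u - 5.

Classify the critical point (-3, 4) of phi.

The mixed partial ∂²phi/∂u∂v is 0, so the Hessian at any point is diag(phi_uu, phi_vv) = diag(4(3u^2 - 6u - 10), 12(-3v^2 + 2v + 12)).
At (-3, 4): H = diag(140, -336).
The eigenvalues have opposite signs, so H is indefinite: a saddle point.

saddle point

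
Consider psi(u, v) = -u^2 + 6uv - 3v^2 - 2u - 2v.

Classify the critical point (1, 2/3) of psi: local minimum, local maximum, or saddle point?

saddle point

The Hessian of psi is constant: H = [[-2, 6], [6, -6]].
det(H) = (-2)·(-6) − 6² = -24.
Since det(H) < 0, H is indefinite and the critical point is a saddle point.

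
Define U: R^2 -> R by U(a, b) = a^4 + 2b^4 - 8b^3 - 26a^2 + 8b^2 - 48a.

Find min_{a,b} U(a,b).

-352

U(a,b) separates as P(a) + Q(b), so its minimum is min P + min Q.
P'(a) = 4(a - 4)(a + 1)(a + 3) vanishes at a ∈ {-3, -1, 4}; Q'(b) = 8b(b - 2)(b - 1) vanishes at b ∈ {0, 1, 2}.
Local minima of P (where P''>0): P(-3)=-9, P(4)=-352. Local minima of Q: Q(0)=0, Q(2)=0.
So the global minimum of U is P(4) + Q(0) = -352 + 0 = -352, attained at (4, 0).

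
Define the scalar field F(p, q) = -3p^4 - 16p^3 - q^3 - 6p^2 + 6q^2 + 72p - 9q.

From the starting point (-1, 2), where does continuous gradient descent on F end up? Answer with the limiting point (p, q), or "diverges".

(-2, 1)

F is separable, so gradient descent decouples: p follows -∂F/∂p, q follows -∂F/∂q.
∂F/∂p = -12(p - 1)(p + 2)(p + 3); at p=-1 this is 48, so p decreases.
∂F/∂q = -3(q - 3)(q - 1); at q=2 this is 3, so q decreases.
p converges to its nearest critical value -2 (a local min of the p-part); q converges to 1. The iterate converges to (-2, 1).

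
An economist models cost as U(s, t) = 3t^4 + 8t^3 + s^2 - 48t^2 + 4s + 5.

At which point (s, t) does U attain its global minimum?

U(s,t) separates as P(s) + Q(t) + 5, so its minimum is min P + min Q + 5.
P'(s) = 2s + 4 vanishes at s ∈ {-2}; Q'(t) = 12t(t - 2)(t + 4) vanishes at t ∈ {-4, 0, 2}.
Local minima of P (where P''>0): P(-2)=-4. Local minima of Q: Q(-4)=-512, Q(2)=-80.
So the global minimum of U is P(-2) + Q(-4) + 5 = -4 − 512 + 5 = -511, attained at (-2, -4).

(-2, -4)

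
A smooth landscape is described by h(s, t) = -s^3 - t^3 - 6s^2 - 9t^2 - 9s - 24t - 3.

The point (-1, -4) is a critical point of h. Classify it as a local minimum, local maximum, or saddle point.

The mixed partial ∂²h/∂s∂t is 0, so the Hessian at any point is diag(h_ss, h_tt) = diag(-6(s + 2), -6(t + 3)).
At (-1, -4): H = diag(-6, 6).
The eigenvalues have opposite signs, so H is indefinite: a saddle point.

saddle point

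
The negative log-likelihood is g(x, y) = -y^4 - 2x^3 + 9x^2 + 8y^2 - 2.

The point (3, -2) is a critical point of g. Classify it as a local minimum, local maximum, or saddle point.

local maximum

The mixed partial ∂²g/∂x∂y is 0, so the Hessian at any point is diag(g_xx, g_yy) = diag(6(-2x + 3), 4(-3y^2 + 4)).
At (3, -2): H = diag(-18, -32).
Both eigenvalues are negative, so H is negative definite: a local maximum.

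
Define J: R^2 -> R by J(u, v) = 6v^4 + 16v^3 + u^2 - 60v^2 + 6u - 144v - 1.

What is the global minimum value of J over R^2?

J(u,v) separates as P(u) + Q(v) − 1, so its minimum is min P + min Q − 1.
P'(u) = 2u + 6 vanishes at u ∈ {-3}; Q'(v) = 24(v - 2)(v + 1)(v + 3) vanishes at v ∈ {-3, -1, 2}.
Local minima of P (where P''>0): P(-3)=-9. Local minima of Q: Q(-3)=-54, Q(2)=-304.
So the global minimum of J is P(-3) + Q(2) − 1 = -9 − 304 − 1 = -314, attained at (-3, 2).

-314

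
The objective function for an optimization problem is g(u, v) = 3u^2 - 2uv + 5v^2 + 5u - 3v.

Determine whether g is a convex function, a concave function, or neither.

convex

g is quadratic, so its Hessian is the constant matrix H = [[6, -2], [-2, 10]].
det(H) = 56, tr(H) = 16.
det(H) > 0 and tr(H) > 0, so H is positive definite everywhere: convex.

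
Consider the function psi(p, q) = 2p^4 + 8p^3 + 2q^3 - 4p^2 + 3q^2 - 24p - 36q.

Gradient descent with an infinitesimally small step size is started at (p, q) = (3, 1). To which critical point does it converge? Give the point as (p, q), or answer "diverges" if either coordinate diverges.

psi is separable, so gradient descent decouples: p follows -∂psi/∂p, q follows -∂psi/∂q.
∂psi/∂p = 8(p - 1)(p + 1)(p + 3); at p=3 this is 384, so p decreases.
∂psi/∂q = 6(q - 2)(q + 3); at q=1 this is -24, so q increases.
p converges to its nearest critical value 1 (a local min of the p-part); q converges to 2. The iterate converges to (1, 2).

(1, 2)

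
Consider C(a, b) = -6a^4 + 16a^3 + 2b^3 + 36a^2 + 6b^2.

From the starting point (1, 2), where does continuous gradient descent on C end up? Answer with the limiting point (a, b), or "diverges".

C is separable, so gradient descent decouples: a follows -∂C/∂a, b follows -∂C/∂b.
∂C/∂a = -24a(a - 3)(a + 1); at a=1 this is 96, so a decreases.
∂C/∂b = 6b(b + 2); at b=2 this is 48, so b decreases.
a converges to its nearest critical value 0 (a local min of the a-part); b converges to 0. The iterate converges to (0, 0).

(0, 0)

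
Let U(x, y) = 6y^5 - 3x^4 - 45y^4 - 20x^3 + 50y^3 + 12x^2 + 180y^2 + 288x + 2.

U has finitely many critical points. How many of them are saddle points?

U separates as a function of x plus a function of y, so ∇U=0 decouples.
∂U/∂x = -12(x - 2)(x + 3)(x + 4) = 0 at x ∈ {-4, -3, 2}; ∂U/∂y = 30y(y - 4)(y - 3)(y + 1) = 0 at y ∈ {-1, 0, 3, 4}.
The Hessian is diagonal: diag(U_xx, U_yy). Second derivatives: U_xx(-4)=-72, U_xx(-3)=60, U_xx(2)=-360; U_yy(-1)=-600, U_yy(0)=360, U_yy(3)=-360, U_yy(4)=600.
Saddle points occur where the two diagonal entries have opposite signs: (-4, 0), (-4, 4), (-3, -1), (-3, 3), (2, 0), (2, 4). Count: 6.

6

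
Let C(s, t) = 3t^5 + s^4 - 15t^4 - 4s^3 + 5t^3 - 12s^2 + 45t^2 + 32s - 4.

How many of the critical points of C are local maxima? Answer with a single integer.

C separates as a function of s plus a function of t, so ∇C=0 decouples.
∂C/∂s = 4(s - 4)(s - 1)(s + 2) = 0 at s ∈ {-2, 1, 4}; ∂C/∂t = 15t(t - 3)(t - 2)(t + 1) = 0 at t ∈ {-1, 0, 2, 3}.
The Hessian is diagonal: diag(C_ss, C_tt). Second derivatives: C_ss(-2)=72, C_ss(1)=-36, C_ss(4)=72; C_tt(-1)=-180, C_tt(0)=90, C_tt(2)=-90, C_tt(3)=180.
Local maxima occur where both diagonal entries negative: (1, -1), (1, 2). Count: 2.

2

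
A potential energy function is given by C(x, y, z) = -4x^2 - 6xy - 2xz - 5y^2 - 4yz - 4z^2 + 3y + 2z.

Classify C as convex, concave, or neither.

C is quadratic, so its Hessian is the constant matrix H = [[-8, -6, -2], [-6, -10, -4], [-2, -4, -8]].
Leading principal minors: -8, 44, -280.
Signs alternate −, +, − ⇒ H ≺ 0 ⇒ concave.

concave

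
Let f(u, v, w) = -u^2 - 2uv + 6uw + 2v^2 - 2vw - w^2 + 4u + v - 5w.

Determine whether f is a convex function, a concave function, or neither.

f is quadratic, so its Hessian is the constant matrix H = [[-2, -2, 6], [-2, 4, -2], [6, -2, -2]].
Leading principal minors: -2, -12, -64.
Neither pattern holds ⇒ H is indefinite ⇒ neither convex nor concave.

neither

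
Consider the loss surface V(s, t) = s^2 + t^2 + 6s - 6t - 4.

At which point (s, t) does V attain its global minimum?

V(s,t) separates as P(s) + Q(t) − 4, so its minimum is min P + min Q − 4.
P'(s) = 2s + 6 vanishes at s ∈ {-3}; Q'(t) = 2(t - 3) vanishes at t ∈ {3}.
Local minima of P (where P''>0): P(-3)=-9. Local minima of Q: Q(3)=-9.
So the global minimum of V is P(-3) + Q(3) − 4 = -9 − 9 − 4 = -22, attained at (-3, 3).

(-3, 3)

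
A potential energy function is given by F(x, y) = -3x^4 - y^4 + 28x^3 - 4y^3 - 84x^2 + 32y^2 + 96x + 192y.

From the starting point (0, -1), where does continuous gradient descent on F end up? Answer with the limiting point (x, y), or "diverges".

F is separable, so gradient descent decouples: x follows -∂F/∂x, y follows -∂F/∂y.
∂F/∂x = -12(x - 4)(x - 2)(x - 1); at x=0 this is 96, so x decreases.
∂F/∂y = -4(y - 4)(y + 3)(y + 4); at y=-1 this is 120, so y decreases.
The x-coordinate has no critical point in that direction and runs off to infinity.

diverges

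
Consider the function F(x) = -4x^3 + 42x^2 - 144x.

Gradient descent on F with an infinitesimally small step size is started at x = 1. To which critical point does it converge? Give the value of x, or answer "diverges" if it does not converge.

F'(x) = -12(x - 4)(x - 3), so F'(1) = -72.
Gradient descent moves in the -F' direction, i.e. x is increasing.
The nearest critical point in that direction is x = 3, where F'' = 12 > 0 (a local minimum). The iterate converges there.

3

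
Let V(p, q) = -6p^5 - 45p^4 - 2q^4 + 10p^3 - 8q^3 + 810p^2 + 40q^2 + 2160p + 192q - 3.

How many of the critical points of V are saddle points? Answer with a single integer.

V separates as a function of p plus a function of q, so ∇V=0 decouples.
∂V/∂p = -30(p - 3)(p + 2)(p + 3)(p + 4) = 0 at p ∈ {-4, -3, -2, 3}; ∂V/∂q = -8(q - 3)(q + 2)(q + 4) = 0 at q ∈ {-4, -2, 3}.
The Hessian is diagonal: diag(V_pp, V_qq). Second derivatives: V_pp(-4)=420, V_pp(-3)=-180, V_pp(-2)=300, V_pp(3)=-6300; V_qq(-4)=-112, V_qq(-2)=80, V_qq(3)=-280.
Saddle points occur where the two diagonal entries have opposite signs: (-4, -4), (-4, 3), (-3, -2), (-2, -4), (-2, 3), (3, -2). Count: 6.

6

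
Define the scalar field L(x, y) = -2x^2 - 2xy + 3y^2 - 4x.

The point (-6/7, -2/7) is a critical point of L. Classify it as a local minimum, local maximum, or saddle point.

saddle point

The Hessian of L is constant: H = [[-4, -2], [-2, 6]].
det(H) = (-4)·6 − (-2)² = -28.
Since det(H) < 0, H is indefinite and the critical point is a saddle point.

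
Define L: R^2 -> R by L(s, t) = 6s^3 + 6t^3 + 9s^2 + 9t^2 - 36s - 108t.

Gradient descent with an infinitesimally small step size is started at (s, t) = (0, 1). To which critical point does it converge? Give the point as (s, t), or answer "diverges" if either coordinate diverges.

L is separable, so gradient descent decouples: s follows -∂L/∂s, t follows -∂L/∂t.
∂L/∂s = 18(s - 1)(s + 2); at s=0 this is -36, so s increases.
∂L/∂t = 18(t - 2)(t + 3); at t=1 this is -72, so t increases.
s converges to its nearest critical value 1 (a local min of the s-part); t converges to 2. The iterate converges to (1, 2).

(1, 2)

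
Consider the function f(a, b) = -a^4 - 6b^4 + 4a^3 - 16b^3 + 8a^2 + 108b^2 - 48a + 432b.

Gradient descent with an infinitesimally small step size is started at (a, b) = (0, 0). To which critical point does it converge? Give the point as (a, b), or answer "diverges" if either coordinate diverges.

(2, -2)

f is separable, so gradient descent decouples: a follows -∂f/∂a, b follows -∂f/∂b.
∂f/∂a = -4(a - 3)(a - 2)(a + 2); at a=0 this is -48, so a increases.
∂f/∂b = -24(b - 3)(b + 2)(b + 3); at b=0 this is 432, so b decreases.
a converges to its nearest critical value 2 (a local min of the a-part); b converges to -2. The iterate converges to (2, -2).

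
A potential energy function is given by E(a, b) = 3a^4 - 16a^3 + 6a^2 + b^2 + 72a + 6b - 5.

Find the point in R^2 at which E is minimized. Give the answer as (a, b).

E(a,b) separates as P(a) + Q(b) − 5, so its minimum is min P + min Q − 5.
P'(a) = 12(a - 3)(a - 2)(a + 1) vanishes at a ∈ {-1, 2, 3}; Q'(b) = 2b + 6 vanishes at b ∈ {-3}.
Local minima of P (where P''>0): P(-1)=-47, P(3)=81. Local minima of Q: Q(-3)=-9.
So the global minimum of E is P(-1) + Q(-3) − 5 = -47 − 9 − 5 = -61, attained at (-1, -3).

(-1, -3)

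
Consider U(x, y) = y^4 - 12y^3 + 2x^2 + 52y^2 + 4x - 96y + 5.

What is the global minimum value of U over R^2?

U(x,y) separates as P(x) + Q(y) + 5, so its minimum is min P + min Q + 5.
P'(x) = 4x + 4 vanishes at x ∈ {-1}; Q'(y) = 4(y - 4)(y - 3)(y - 2) vanishes at y ∈ {2, 3, 4}.
Local minima of P (where P''>0): P(-1)=-2. Local minima of Q: Q(2)=-64, Q(4)=-64.
So the global minimum of U is P(-1) + Q(2) + 5 = -2 − 64 + 5 = -61, attained at (-1, 2).

-61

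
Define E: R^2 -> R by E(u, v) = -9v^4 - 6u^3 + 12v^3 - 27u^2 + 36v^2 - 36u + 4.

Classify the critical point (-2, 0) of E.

The mixed partial ∂²E/∂u∂v is 0, so the Hessian at any point is diag(E_uu, E_vv) = diag(-18(2u + 3), 36(-3v^2 + 2v + 2)).
At (-2, 0): H = diag(18, 72).
Both eigenvalues are positive, so H is positive definite: a local minimum.

local minimum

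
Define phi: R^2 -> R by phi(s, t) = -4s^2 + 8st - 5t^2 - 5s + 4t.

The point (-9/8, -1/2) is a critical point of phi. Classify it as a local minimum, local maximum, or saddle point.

The Hessian of phi is constant: H = [[-8, 8], [8, -10]].
det(H) = (-8)·(-10) − 8² = 16.
det(H) > 0 and tr(H) = -18 < 0, so H is negative definite and the point is a local maximum.

local maximum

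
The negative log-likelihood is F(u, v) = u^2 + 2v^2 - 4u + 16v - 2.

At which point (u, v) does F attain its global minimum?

F(u,v) separates as P(u) + Q(v) − 2, so its minimum is min P + min Q − 2.
P'(u) = 2u - 4 vanishes at u ∈ {2}; Q'(v) = 4v + 16 vanishes at v ∈ {-4}.
Local minima of P (where P''>0): P(2)=-4. Local minima of Q: Q(-4)=-32.
So the global minimum of F is P(2) + Q(-4) − 2 = -4 − 32 − 2 = -38, attained at (2, -4).

(2, -4)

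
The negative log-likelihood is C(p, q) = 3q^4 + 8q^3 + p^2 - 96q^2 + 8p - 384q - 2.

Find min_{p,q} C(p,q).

C(p,q) separates as A(p) + B(q) − 2, so its minimum is min A + min B − 2.
A'(p) = 2p + 8 vanishes at p ∈ {-4}; B'(q) = 12(q - 4)(q + 2)(q + 4) vanishes at q ∈ {-4, -2, 4}.
Local minima of A (where A''>0): A(-4)=-16. Local minima of B: B(-4)=256, B(4)=-1792.
So the global minimum of C is A(-4) + B(4) − 2 = -16 − 1792 − 2 = -1810, attained at (-4, 4).

-1810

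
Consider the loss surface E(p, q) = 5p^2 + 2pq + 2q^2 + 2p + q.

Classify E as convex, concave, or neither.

convex

E is quadratic, so its Hessian is the constant matrix H = [[10, 2], [2, 4]].
det(H) = 36, tr(H) = 14.
det(H) > 0 and tr(H) > 0, so H is positive definite everywhere: convex.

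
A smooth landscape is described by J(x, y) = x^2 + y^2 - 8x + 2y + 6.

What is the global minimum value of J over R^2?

-11

J(x,y) separates as P(x) + Q(y) + 6, so its minimum is min P + min Q + 6.
P'(x) = 2x - 8 vanishes at x ∈ {4}; Q'(y) = 2y + 2 vanishes at y ∈ {-1}.
Local minima of P (where P''>0): P(4)=-16. Local minima of Q: Q(-1)=-1.
So the global minimum of J is P(4) + Q(-1) + 6 = -16 − 1 + 6 = -11, attained at (4, -1).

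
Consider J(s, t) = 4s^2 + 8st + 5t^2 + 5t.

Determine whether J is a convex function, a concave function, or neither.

J is quadratic, so its Hessian is the constant matrix H = [[8, 8], [8, 10]].
det(H) = 16, tr(H) = 18.
det(H) > 0 and tr(H) > 0, so H is positive definite everywhere: convex.

convex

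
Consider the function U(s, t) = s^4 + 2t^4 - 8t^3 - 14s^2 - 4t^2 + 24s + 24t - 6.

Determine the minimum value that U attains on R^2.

-141

U(s,t) separates as P(s) + Q(t) − 6, so its minimum is min P + min Q − 6.
P'(s) = 4(s - 2)(s - 1)(s + 3) vanishes at s ∈ {-3, 1, 2}; Q'(t) = 8(t - 3)(t - 1)(t + 1) vanishes at t ∈ {-1, 1, 3}.
Local minima of P (where P''>0): P(-3)=-117, P(2)=8. Local minima of Q: Q(-1)=-18, Q(3)=-18.
So the global minimum of U is P(-3) + Q(-1) − 6 = -117 − 18 − 6 = -141, attained at (-3, -1).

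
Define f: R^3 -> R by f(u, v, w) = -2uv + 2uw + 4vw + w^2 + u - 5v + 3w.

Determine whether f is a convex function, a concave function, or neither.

neither

f is quadratic, so its Hessian is the constant matrix H = [[0, -2, 2], [-2, 0, 4], [2, 4, 2]].
Leading principal minors: 0, -4, -40.
Neither pattern holds ⇒ H is indefinite ⇒ neither convex nor concave.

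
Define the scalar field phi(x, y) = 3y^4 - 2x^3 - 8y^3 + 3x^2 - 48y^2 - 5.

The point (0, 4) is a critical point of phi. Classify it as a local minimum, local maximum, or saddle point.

local minimum

The mixed partial ∂²phi/∂x∂y is 0, so the Hessian at any point is diag(phi_xx, phi_yy) = diag(6(-2x + 1), 12(3y^2 - 4y - 8)).
At (0, 4): H = diag(6, 288).
Both eigenvalues are positive, so H is positive definite: a local minimum.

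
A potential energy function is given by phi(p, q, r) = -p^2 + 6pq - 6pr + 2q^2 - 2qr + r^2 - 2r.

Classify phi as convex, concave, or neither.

phi is quadratic, so its Hessian is the constant matrix H = [[-2, 6, -6], [6, 4, -2], [-6, -2, 2]].
Leading principal minors: -2, -44, -80.
Neither pattern holds ⇒ H is indefinite ⇒ neither convex nor concave.

neither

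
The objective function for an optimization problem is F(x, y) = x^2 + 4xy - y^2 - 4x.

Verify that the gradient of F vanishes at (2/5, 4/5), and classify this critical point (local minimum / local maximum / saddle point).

saddle point

∇F = (2x + 4y - 4, 4x - 2y); substituting (2/5, 4/5) gives ∇F = (0, 0), so (2/5, 4/5) is indeed a critical point.
The Hessian of F is constant: H = [[2, 4], [4, -2]].
det(H) = 2·(-2) − 4² = -20.
Since det(H) < 0, H is indefinite and the critical point is a saddle point.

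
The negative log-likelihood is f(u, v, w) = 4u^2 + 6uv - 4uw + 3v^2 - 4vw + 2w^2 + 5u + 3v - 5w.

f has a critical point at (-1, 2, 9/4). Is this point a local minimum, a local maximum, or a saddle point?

local minimum

The Hessian is constant: H = [[8, 6, -4], [6, 6, -4], [-4, -4, 4]].
Leading principal minors: Δ₁ = 8, Δ₂ = 12, Δ₃ = 16.
All leading minors are positive, so H is positive definite: a local minimum.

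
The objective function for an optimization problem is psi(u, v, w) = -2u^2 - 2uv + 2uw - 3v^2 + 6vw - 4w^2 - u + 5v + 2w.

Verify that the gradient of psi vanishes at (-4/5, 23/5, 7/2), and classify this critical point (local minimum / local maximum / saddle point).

∇psi = (-4u - 2v + 2w - 1, -2u - 6v + 6w + 5, 2u + 6v - 8w + 2); substituting (-4/5, 23/5, 7/2) gives ∇psi = (0, 0, 0), so (-4/5, 23/5, 7/2) is indeed a critical point.
The Hessian is constant: H = [[-4, -2, 2], [-2, -6, 6], [2, 6, -8]].
Leading principal minors: Δ₁ = -4, Δ₂ = 20, Δ₃ = -40.
The minors alternate sign starting negative (−, +, −), so H is negative definite: a local maximum.

local maximum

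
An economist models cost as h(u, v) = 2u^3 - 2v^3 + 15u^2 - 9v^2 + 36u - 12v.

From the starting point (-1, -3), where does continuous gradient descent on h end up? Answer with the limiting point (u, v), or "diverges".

(-2, -2)

h is separable, so gradient descent decouples: u follows -∂h/∂u, v follows -∂h/∂v.
∂h/∂u = 6(u + 2)(u + 3); at u=-1 this is 12, so u decreases.
∂h/∂v = -6(v + 1)(v + 2); at v=-3 this is -12, so v increases.
u converges to its nearest critical value -2 (a local min of the u-part); v converges to -2. The iterate converges to (-2, -2).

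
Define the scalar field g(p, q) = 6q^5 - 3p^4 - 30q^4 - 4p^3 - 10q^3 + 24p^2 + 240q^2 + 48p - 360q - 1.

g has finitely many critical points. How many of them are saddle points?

g separates as a function of p plus a function of q, so ∇g=0 decouples.
∂g/∂p = -12(p - 2)(p + 1)(p + 2) = 0 at p ∈ {-2, -1, 2}; ∂g/∂q = 30(q - 3)(q - 2)(q - 1)(q + 2) = 0 at q ∈ {-2, 1, 2, 3}.
The Hessian is diagonal: diag(g_pp, g_qq). Second derivatives: g_pp(-2)=-48, g_pp(-1)=36, g_pp(2)=-144; g_qq(-2)=-1800, g_qq(1)=180, g_qq(2)=-120, g_qq(3)=300.
Saddle points occur where the two diagonal entries have opposite signs: (-2, 1), (-2, 3), (-1, -2), (-1, 2), (2, 1), (2, 3). Count: 6.

6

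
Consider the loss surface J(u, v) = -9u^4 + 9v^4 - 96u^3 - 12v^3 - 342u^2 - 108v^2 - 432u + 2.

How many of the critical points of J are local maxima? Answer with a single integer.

2

J separates as a function of u plus a function of v, so ∇J=0 decouples.
∂J/∂u = -36(u + 1)(u + 3)(u + 4) = 0 at u ∈ {-4, -3, -1}; ∂J/∂v = 36v(v - 3)(v + 2) = 0 at v ∈ {-2, 0, 3}.
The Hessian is diagonal: diag(J_uu, J_vv). Second derivatives: J_uu(-4)=-108, J_uu(-3)=72, J_uu(-1)=-216; J_vv(-2)=360, J_vv(0)=-216, J_vv(3)=540.
Local maxima occur where both diagonal entries negative: (-4, 0), (-1, 0). Count: 2.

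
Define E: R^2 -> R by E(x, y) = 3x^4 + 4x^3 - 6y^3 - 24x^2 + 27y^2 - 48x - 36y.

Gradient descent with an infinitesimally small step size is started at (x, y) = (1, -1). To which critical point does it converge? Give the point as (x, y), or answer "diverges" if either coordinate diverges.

E is separable, so gradient descent decouples: x follows -∂E/∂x, y follows -∂E/∂y.
∂E/∂x = 12(x - 2)(x + 1)(x + 2); at x=1 this is -72, so x increases.
∂E/∂y = -18(y - 2)(y - 1); at y=-1 this is -108, so y increases.
x converges to its nearest critical value 2 (a local min of the x-part); y converges to 1. The iterate converges to (2, 1).

(2, 1)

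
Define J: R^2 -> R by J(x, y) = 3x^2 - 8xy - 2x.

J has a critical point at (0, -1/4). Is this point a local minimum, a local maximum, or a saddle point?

saddle point

The Hessian of J is constant: H = [[6, -8], [-8, 0]].
det(H) = 6·0 − (-8)² = -64.
Since det(H) < 0, H is indefinite and the critical point is a saddle point.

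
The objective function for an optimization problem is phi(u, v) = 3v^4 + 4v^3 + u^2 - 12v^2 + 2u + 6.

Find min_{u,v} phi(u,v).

phi(u,v) separates as P(u) + Q(v) + 6, so its minimum is min P + min Q + 6.
P'(u) = 2u + 2 vanishes at u ∈ {-1}; Q'(v) = 12v(v - 1)(v + 2) vanishes at v ∈ {-2, 0, 1}.
Local minima of P (where P''>0): P(-1)=-1. Local minima of Q: Q(-2)=-32, Q(1)=-5.
So the global minimum of phi is P(-1) + Q(-2) + 6 = -1 − 32 + 6 = -27, attained at (-1, -2).

-27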